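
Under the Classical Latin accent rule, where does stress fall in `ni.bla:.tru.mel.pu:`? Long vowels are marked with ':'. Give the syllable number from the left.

4

Classical Latin: stress the penult if heavy (long vowel or closed), else the antepenult.
Weights: 3 tru L, 4 mel H, 5 pu: H.
The penult (syllable 4, mel) is heavy, so it takes stress.
Stress on syllable 4: ni.bla:.tru.ˈmel.pu:.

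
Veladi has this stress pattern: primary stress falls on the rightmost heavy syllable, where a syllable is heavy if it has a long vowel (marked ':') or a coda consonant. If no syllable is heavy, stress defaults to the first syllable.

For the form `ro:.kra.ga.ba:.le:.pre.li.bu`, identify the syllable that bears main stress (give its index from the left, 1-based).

Weights: 1 ro: H, 2 kra L, 3 ga L, 4 ba: H, 5 le: H, 6 pre L, 7 li L, 8 bu L.
Heavy syllables in the domain: 1, 4, 5. The rightmost is syllable 5 (le:).
Primary stress: syllable 5 → ro:.kra.ga.ba:.ˈle:.pre.li.bu.

5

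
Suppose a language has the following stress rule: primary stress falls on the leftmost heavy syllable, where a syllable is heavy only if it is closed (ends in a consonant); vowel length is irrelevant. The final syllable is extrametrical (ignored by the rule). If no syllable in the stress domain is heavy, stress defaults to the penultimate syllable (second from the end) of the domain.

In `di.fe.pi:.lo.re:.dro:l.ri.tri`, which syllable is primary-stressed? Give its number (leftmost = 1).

6

The final syllable (8, tri) is extrametrical; the stress domain is syllables 1–7.
Weights: 1 di L, 2 fe L, 3 pi: L, 4 lo L, 5 re: L, 6 dro:l H, 7 ri L.
Heavy syllables in the domain: 6. The leftmost is syllable 6 (dro:l).
Primary stress: syllable 6 → di.fe.pi:.lo.re:.ˈdro:l.ri.tri.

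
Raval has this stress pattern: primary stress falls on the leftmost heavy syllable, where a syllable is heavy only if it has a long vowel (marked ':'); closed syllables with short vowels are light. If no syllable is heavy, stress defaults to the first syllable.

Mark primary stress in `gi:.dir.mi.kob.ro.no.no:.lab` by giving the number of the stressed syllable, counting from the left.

1

Weights: 1 gi: H, 2 dir L, 3 mi L, 4 kob L, 5 ro L, 6 no L, 7 no: H, 8 lab L.
Heavy syllables in the domain: 1, 7. The leftmost is syllable 1 (gi:).
Primary stress: syllable 1 → ˈgi:.dir.mi.kob.ro.no.no:.lab.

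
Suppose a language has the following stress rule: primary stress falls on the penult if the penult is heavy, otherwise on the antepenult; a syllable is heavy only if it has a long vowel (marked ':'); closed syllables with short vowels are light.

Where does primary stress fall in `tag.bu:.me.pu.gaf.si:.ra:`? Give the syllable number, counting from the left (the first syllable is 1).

Weights: 5 gaf L, 6 si: H, 7 ra: H.
The penult (syllable 6, si:) is heavy, so it takes stress.
Primary stress: syllable 6 → tag.bu:.me.pu.gaf.ˈsi:.ra:.

6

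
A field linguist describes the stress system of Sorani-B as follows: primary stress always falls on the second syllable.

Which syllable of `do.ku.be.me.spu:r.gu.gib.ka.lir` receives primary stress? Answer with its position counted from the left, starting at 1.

2

The word has 9 syllables; the second syllable is syllable 2 (ku).
Primary stress: syllable 2 → do.ˈku.be.me.spu:r.gu.gib.ka.lir.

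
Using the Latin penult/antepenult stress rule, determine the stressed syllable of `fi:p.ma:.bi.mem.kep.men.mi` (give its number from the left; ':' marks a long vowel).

Classical Latin: stress the penult if heavy (long vowel or closed), else the antepenult.
Weights: 5 kep H, 6 men H, 7 mi L.
The penult (syllable 6, men) is heavy, so it takes stress.
Stress on syllable 6: fi:p.ma:.bi.mem.kep.ˈmen.mi.

6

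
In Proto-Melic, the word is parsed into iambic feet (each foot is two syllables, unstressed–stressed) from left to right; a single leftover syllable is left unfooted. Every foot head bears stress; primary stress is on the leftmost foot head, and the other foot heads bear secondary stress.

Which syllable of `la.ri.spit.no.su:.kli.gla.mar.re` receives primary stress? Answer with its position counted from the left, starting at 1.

2

Parse left to right into iambic (σˈσ) feet: (la.ˈri) (spit.ˈno) (su:.ˈkli) (gla.ˈmar) re. Syllable 9 is left unfooted.
Foot heads (stressed positions): 2, 4, 6, 8.
End Rule Leftmost: primary stress on the leftmost head = syllable 2.
Primary stress: syllable 2 → la.ˈri.spit.no.su:.kli.gla.mar.re.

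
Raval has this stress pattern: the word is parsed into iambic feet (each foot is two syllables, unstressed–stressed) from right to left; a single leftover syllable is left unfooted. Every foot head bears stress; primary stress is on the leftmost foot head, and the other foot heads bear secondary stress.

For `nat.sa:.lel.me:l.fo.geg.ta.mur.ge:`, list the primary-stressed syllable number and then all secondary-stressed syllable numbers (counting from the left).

Parse right to left into iambic (σˈσ) feet: nat (sa:.ˈlel) (me:l.ˈfo) (geg.ˈta) (mur.ˈge:). Syllable 1 is left unfooted.
Foot heads (stressed positions): 3, 5, 7, 9.
End Rule Leftmost: primary stress on the leftmost head = syllable 3.
Secondary stress on 5, 7, 9: nat.sa:.ˈlel.me:l.ˌfo.geg.ˌta.mur.ˌge:.

primary 3, secondary 5, 7, 9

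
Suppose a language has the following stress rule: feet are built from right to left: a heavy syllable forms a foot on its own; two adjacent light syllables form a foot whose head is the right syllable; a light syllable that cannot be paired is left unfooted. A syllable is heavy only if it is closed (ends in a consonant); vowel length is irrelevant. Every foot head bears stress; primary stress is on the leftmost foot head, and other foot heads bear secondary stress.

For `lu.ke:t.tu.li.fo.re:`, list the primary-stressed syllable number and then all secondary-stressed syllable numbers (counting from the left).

Weights: 1 lu L, 2 ke:t H, 3 tu L, 4 li L, 5 fo L, 6 re: L.
Parse right to left (heavy = foot alone; LL = one foot; stranded L unfooted): lu (ˈke:t) (tu.ˈli) (fo.ˈre:).
Foot heads: 2, 4, 6.
Primary stress on the leftmost head = syllable 2.
Secondary stress on 4, 6: lu.ˈke:t.tu.ˌli.fo.ˌre:.

primary 2, secondary 4, 6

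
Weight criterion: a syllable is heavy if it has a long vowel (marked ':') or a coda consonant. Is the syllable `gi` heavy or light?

light

`gi`: short vowel, open (no coda). Short vowel, open → light.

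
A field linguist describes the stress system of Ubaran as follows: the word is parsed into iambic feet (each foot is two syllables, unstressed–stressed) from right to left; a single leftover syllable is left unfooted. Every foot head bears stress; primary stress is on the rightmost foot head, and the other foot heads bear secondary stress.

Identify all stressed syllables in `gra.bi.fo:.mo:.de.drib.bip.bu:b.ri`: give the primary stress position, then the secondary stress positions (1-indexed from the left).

primary 9, secondary 3, 5, 7

Parse right to left into iambic (σˈσ) feet: gra (bi.ˈfo:) (mo:.ˈde) (drib.ˈbip) (bu:b.ˈri). Syllable 1 is left unfooted.
Foot heads (stressed positions): 3, 5, 7, 9.
End Rule Rightmost: primary stress on the rightmost head = syllable 9.
Secondary stress on 3, 5, 7: gra.bi.ˌfo:.mo:.ˌde.drib.ˌbip.bu:b.ˈri.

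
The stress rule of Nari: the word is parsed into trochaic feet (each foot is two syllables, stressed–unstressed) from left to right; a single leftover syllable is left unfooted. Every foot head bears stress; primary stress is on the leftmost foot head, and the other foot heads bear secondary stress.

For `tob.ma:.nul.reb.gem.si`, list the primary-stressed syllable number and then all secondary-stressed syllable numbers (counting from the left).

Parse left to right into trochaic (ˈσσ) feet: (ˈtob.ma:) (ˈnul.reb) (ˈgem.si).
Foot heads (stressed positions): 1, 3, 5.
End Rule Leftmost: primary stress on the leftmost head = syllable 1.
Secondary stress on 3, 5: ˈtob.ma:.ˌnul.reb.ˌgem.si.

primary 1, secondary 3, 5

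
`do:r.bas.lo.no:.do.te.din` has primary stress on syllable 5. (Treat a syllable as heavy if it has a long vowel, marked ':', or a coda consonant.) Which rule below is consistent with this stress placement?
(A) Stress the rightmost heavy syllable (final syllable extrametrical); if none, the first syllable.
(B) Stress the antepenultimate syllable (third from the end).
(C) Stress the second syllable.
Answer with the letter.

B

Rule A → syllable 4 (observed: 5).
Rule B → syllable 5 ✓.
Rule C → syllable 2 (observed: 5).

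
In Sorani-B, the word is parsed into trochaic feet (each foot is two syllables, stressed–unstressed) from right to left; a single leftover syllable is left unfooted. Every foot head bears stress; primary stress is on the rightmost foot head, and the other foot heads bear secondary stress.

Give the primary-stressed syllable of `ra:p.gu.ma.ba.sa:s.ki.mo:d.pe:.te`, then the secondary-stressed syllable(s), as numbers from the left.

Parse right to left into trochaic (ˈσσ) feet: ra:p (ˈgu.ma) (ˈba.sa:s) (ˈki.mo:d) (ˈpe:.te). Syllable 1 is left unfooted.
Foot heads (stressed positions): 2, 4, 6, 8.
End Rule Rightmost: primary stress on the rightmost head = syllable 8.
Secondary stress on 2, 4, 6: ra:p.ˌgu.ma.ˌba.sa:s.ˌki.mo:d.ˈpe:.te.

primary 8, secondary 2, 4, 6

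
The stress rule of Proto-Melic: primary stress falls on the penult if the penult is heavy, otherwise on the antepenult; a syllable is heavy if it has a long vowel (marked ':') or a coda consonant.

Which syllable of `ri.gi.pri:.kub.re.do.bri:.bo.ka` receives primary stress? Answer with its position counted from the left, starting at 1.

Weights: 7 bri: H, 8 bo L, 9 ka L.
The penult (syllable 8, bo) is light, so stress falls on the antepenult (syllable 7, bri:).
Primary stress: syllable 7 → ri.gi.pri:.kub.re.do.ˈbri:.bo.ka.

7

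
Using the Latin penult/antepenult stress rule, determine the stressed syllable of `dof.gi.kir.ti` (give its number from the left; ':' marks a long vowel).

3

Classical Latin: stress the penult if heavy (long vowel or closed), else the antepenult.
Weights: 2 gi L, 3 kir H, 4 ti L.
The penult (syllable 3, kir) is heavy, so it takes stress.
Stress on syllable 3: dof.gi.ˈkir.ti.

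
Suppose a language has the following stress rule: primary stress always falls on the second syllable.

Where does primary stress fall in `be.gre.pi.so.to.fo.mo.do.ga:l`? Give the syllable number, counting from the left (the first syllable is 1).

The word has 9 syllables; the second syllable is syllable 2 (gre).
Primary stress: syllable 2 → be.ˈgre.pi.so.to.fo.mo.do.ga:l.

2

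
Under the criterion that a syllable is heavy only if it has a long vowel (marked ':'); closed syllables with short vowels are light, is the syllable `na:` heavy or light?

`na:`: long vowel, open (no coda). Long vowel → heavy.

heavy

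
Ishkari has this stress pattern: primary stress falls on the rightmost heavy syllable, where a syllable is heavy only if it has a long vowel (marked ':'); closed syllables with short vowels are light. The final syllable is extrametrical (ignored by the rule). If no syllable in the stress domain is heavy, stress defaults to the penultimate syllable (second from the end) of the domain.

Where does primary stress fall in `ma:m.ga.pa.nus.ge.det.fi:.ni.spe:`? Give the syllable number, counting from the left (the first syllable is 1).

7

The final syllable (9, spe:) is extrametrical; the stress domain is syllables 1–8.
Weights: 1 ma:m H, 2 ga L, 3 pa L, 4 nus L, 5 ge L, 6 det L, 7 fi: H, 8 ni L.
Heavy syllables in the domain: 1, 7. The rightmost is syllable 7 (fi:).
Primary stress: syllable 7 → ma:m.ga.pa.nus.ge.det.ˈfi:.ni.spe:.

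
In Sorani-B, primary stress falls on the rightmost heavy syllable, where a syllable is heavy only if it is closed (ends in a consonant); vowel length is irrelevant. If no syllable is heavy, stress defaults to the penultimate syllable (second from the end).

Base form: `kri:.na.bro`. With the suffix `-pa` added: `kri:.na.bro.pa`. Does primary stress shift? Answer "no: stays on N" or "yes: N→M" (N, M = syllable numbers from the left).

yes: 2→3

Base `kri:.na.bro` (3 syllables):
  Weights: 1 kri: L, 2 na L, 3 bro L.
  No heavy syllable in the domain; default to the penultimate syllable (second from the end) = syllable 2.
  → primary stress on syllable 2.
Suffixed `kri:.na.bro.pa` (4 syllables):
  Weights: 1 kri: L, 2 na L, 3 bro L, 4 pa L.
  No heavy syllable in the domain; default to the penultimate syllable (second from the end) = syllable 3.
  → primary stress on syllable 3.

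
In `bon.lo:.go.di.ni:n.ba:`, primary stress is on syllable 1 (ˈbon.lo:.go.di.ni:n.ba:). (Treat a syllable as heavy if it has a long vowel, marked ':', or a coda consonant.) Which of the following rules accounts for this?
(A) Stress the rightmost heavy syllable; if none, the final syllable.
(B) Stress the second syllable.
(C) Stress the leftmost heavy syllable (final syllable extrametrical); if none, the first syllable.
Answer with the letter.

C

Rule A → syllable 6 (observed: 1).
Rule B → syllable 2 (observed: 1).
Rule C → syllable 1 ✓.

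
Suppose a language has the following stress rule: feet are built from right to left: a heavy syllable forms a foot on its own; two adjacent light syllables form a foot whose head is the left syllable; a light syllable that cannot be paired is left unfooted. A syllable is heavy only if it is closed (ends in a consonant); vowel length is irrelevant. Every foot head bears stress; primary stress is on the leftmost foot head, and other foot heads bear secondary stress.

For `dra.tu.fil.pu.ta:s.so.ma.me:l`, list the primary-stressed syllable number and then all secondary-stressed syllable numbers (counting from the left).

Weights: 1 dra L, 2 tu L, 3 fil H, 4 pu L, 5 ta:s H, 6 so L, 7 ma L, 8 me:l H.
Parse right to left (heavy = foot alone; LL = one foot; stranded L unfooted): (ˈdra.tu) (ˈfil) pu (ˈta:s) (ˈso.ma) (ˈme:l).
Foot heads: 1, 3, 5, 6, 8.
Primary stress on the leftmost head = syllable 1.
Secondary stress on 3, 5, 6, 8: ˈdra.tu.ˌfil.pu.ˌta:s.ˌso.ma.ˌme:l.

primary 1, secondary 3, 5, 6, 8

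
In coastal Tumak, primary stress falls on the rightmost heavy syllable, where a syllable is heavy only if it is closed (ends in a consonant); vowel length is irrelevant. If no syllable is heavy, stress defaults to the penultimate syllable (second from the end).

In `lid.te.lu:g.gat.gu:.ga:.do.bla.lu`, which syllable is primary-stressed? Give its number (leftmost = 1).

4

Weights: 1 lid H, 2 te L, 3 lu:g H, 4 gat H, 5 gu: L, 6 ga: L, 7 do L, 8 bla L, 9 lu L.
Heavy syllables in the domain: 1, 3, 4. The rightmost is syllable 4 (gat).
Primary stress: syllable 4 → lid.te.lu:g.ˈgat.gu:.ga:.do.bla.lu.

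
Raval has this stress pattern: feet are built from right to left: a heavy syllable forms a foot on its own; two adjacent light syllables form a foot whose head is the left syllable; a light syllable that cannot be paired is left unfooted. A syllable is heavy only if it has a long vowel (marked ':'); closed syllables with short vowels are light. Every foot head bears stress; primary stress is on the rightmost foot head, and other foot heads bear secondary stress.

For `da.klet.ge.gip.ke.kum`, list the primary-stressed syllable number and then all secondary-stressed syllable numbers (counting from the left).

Weights: 1 da L, 2 klet L, 3 ge L, 4 gip L, 5 ke L, 6 kum L.
Parse right to left (heavy = foot alone; LL = one foot; stranded L unfooted): (ˈda.klet) (ˈge.gip) (ˈke.kum).
Foot heads: 1, 3, 5.
Primary stress on the rightmost head = syllable 5.
Secondary stress on 1, 3: ˌda.klet.ˌge.gip.ˈke.kum.

primary 5, secondary 1, 3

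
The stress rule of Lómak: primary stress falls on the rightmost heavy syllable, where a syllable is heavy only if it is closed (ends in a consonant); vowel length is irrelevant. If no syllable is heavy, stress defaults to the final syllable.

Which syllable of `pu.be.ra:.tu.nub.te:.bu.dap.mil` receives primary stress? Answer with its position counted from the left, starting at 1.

9

Weights: 1 pu L, 2 be L, 3 ra: L, 4 tu L, 5 nub H, 6 te: L, 7 bu L, 8 dap H, 9 mil H.
Heavy syllables in the domain: 5, 8, 9. The rightmost is syllable 9 (mil).
Primary stress: syllable 9 → pu.be.ra:.tu.nub.te:.bu.dap.ˈmil.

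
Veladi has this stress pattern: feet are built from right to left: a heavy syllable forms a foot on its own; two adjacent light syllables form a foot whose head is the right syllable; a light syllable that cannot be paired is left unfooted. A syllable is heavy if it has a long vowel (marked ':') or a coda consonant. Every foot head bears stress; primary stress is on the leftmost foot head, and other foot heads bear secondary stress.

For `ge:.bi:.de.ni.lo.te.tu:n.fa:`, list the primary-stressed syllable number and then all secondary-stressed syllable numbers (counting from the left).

primary 1, secondary 2, 4, 6, 7, 8

Weights: 1 ge: H, 2 bi: H, 3 de L, 4 ni L, 5 lo L, 6 te L, 7 tu:n H, 8 fa: H.
Parse right to left (heavy = foot alone; LL = one foot; stranded L unfooted): (ˈge:) (ˈbi:) (de.ˈni) (lo.ˈte) (ˈtu:n) (ˈfa:).
Foot heads: 1, 2, 4, 6, 7, 8.
Primary stress on the leftmost head = syllable 1.
Secondary stress on 2, 4, 6, 7, 8: ˈge:.ˌbi:.de.ˌni.lo.ˌte.ˌtu:n.ˌfa:.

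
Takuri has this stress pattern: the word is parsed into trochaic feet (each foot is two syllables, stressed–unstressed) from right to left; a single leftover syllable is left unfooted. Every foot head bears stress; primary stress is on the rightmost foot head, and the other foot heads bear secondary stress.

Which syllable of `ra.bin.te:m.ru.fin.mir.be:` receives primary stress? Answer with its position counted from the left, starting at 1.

6

Parse right to left into trochaic (ˈσσ) feet: ra (ˈbin.te:m) (ˈru.fin) (ˈmir.be:). Syllable 1 is left unfooted.
Foot heads (stressed positions): 2, 4, 6.
End Rule Rightmost: primary stress on the rightmost head = syllable 6.
Primary stress: syllable 6 → ra.bin.te:m.ru.fin.ˈmir.be:.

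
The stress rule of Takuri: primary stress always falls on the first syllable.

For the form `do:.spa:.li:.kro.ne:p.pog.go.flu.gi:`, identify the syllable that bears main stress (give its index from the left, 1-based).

1

The word has 9 syllables; the first syllable is syllable 1 (do:).
Primary stress: syllable 1 → ˈdo:.spa:.li:.kro.ne:p.pog.go.flu.gi:.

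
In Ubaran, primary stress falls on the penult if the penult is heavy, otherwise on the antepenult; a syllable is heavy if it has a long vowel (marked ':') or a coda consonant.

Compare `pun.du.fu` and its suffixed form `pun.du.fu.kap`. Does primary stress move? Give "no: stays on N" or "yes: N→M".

yes: 1→2

Base `pun.du.fu` (3 syllables):
  Weights: 1 pun H, 2 du L, 3 fu L.
  The penult (syllable 2, du) is light, so stress falls on the antepenult (syllable 1, pun).
  → primary stress on syllable 1.
Suffixed `pun.du.fu.kap` (4 syllables):
  Weights: 2 du L, 3 fu L, 4 kap H.
  The penult (syllable 3, fu) is light, so stress falls on the antepenult (syllable 2, du).
  → primary stress on syllable 2.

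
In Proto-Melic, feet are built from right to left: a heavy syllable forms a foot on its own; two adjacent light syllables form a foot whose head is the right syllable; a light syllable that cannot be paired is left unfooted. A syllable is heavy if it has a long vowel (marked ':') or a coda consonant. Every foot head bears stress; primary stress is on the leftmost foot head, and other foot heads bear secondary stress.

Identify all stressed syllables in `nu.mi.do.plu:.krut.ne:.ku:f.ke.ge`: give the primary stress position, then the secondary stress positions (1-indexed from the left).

primary 3, secondary 4, 5, 6, 7, 9

Weights: 1 nu L, 2 mi L, 3 do L, 4 plu: H, 5 krut H, 6 ne: H, 7 ku:f H, 8 ke L, 9 ge L.
Parse right to left (heavy = foot alone; LL = one foot; stranded L unfooted): nu (mi.ˈdo) (ˈplu:) (ˈkrut) (ˈne:) (ˈku:f) (ke.ˈge).
Foot heads: 3, 4, 5, 6, 7, 9.
Primary stress on the leftmost head = syllable 3.
Secondary stress on 4, 5, 6, 7, 9: nu.mi.ˈdo.ˌplu:.ˌkrut.ˌne:.ˌku:f.ke.ˌge.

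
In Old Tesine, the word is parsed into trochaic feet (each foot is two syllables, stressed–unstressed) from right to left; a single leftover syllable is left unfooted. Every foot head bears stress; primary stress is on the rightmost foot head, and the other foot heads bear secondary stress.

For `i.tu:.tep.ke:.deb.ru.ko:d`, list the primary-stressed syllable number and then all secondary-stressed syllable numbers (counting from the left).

primary 6, secondary 2, 4

Parse right to left into trochaic (ˈσσ) feet: i (ˈtu:.tep) (ˈke:.deb) (ˈru.ko:d). Syllable 1 is left unfooted.
Foot heads (stressed positions): 2, 4, 6.
End Rule Rightmost: primary stress on the rightmost head = syllable 6.
Secondary stress on 2, 4: i.ˌtu:.tep.ˌke:.deb.ˈru.ko:d.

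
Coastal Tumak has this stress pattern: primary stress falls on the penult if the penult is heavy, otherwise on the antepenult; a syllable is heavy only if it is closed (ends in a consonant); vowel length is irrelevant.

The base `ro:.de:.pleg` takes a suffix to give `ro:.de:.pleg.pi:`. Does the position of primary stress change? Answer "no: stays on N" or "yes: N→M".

yes: 1→3

Base `ro:.de:.pleg` (3 syllables):
  Weights: 1 ro: L, 2 de: L, 3 pleg H.
  The penult (syllable 2, de:) is light, so stress falls on the antepenult (syllable 1, ro:).
  → primary stress on syllable 1.
Suffixed `ro:.de:.pleg.pi:` (4 syllables):
  Weights: 2 de: L, 3 pleg H, 4 pi: L.
  The penult (syllable 3, pleg) is heavy, so it takes stress.
  → primary stress on syllable 3.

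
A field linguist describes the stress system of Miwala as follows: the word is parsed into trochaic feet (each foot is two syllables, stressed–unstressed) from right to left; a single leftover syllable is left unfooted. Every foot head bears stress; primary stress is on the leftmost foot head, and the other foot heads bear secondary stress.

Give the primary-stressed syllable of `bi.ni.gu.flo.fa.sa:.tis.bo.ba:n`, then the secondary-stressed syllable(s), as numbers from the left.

primary 2, secondary 4, 6, 8

Parse right to left into trochaic (ˈσσ) feet: bi (ˈni.gu) (ˈflo.fa) (ˈsa:.tis) (ˈbo.ba:n). Syllable 1 is left unfooted.
Foot heads (stressed positions): 2, 4, 6, 8.
End Rule Leftmost: primary stress on the leftmost head = syllable 2.
Secondary stress on 4, 6, 8: bi.ˈni.gu.ˌflo.fa.ˌsa:.tis.ˌbo.ba:n.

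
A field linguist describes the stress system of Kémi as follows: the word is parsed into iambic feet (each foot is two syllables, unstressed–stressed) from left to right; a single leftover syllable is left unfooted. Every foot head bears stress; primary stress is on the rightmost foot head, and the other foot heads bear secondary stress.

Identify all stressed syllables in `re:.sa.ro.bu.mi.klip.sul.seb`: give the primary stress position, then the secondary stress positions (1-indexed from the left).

primary 8, secondary 2, 4, 6

Parse left to right into iambic (σˈσ) feet: (re:.ˈsa) (ro.ˈbu) (mi.ˈklip) (sul.ˈseb).
Foot heads (stressed positions): 2, 4, 6, 8.
End Rule Rightmost: primary stress on the rightmost head = syllable 8.
Secondary stress on 2, 4, 6: re:.ˌsa.ro.ˌbu.mi.ˌklip.sul.ˈseb.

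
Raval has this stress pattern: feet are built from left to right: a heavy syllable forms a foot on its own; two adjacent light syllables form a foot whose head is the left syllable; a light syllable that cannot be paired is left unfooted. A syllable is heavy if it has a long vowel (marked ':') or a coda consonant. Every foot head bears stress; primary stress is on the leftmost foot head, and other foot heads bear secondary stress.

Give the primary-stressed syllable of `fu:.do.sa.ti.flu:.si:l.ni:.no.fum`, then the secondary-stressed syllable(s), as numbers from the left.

primary 1, secondary 2, 5, 6, 7, 9

Weights: 1 fu: H, 2 do L, 3 sa L, 4 ti L, 5 flu: H, 6 si:l H, 7 ni: H, 8 no L, 9 fum H.
Parse left to right (heavy = foot alone; LL = one foot; stranded L unfooted): (ˈfu:) (ˈdo.sa) ti (ˈflu:) (ˈsi:l) (ˈni:) no (ˈfum).
Foot heads: 1, 2, 5, 6, 7, 9.
Primary stress on the leftmost head = syllable 1.
Secondary stress on 2, 5, 6, 7, 9: ˈfu:.ˌdo.sa.ti.ˌflu:.ˌsi:l.ˌni:.no.ˌfum.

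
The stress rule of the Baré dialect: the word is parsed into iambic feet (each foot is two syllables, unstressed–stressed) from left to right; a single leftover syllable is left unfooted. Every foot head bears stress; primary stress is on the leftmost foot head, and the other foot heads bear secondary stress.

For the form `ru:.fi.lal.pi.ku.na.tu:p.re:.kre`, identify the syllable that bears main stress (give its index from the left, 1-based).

Parse left to right into iambic (σˈσ) feet: (ru:.ˈfi) (lal.ˈpi) (ku.ˈna) (tu:p.ˈre:) kre. Syllable 9 is left unfooted.
Foot heads (stressed positions): 2, 4, 6, 8.
End Rule Leftmost: primary stress on the leftmost head = syllable 2.
Primary stress: syllable 2 → ru:.ˈfi.lal.pi.ku.na.tu:p.re:.kre.

2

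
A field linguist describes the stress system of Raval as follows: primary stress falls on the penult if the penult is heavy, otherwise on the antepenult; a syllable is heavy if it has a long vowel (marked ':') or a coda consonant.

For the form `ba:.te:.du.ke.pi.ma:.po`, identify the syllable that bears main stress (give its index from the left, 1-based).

Weights: 5 pi L, 6 ma: H, 7 po L.
The penult (syllable 6, ma:) is heavy, so it takes stress.
Primary stress: syllable 6 → ba:.te:.du.ke.pi.ˈma:.po.

6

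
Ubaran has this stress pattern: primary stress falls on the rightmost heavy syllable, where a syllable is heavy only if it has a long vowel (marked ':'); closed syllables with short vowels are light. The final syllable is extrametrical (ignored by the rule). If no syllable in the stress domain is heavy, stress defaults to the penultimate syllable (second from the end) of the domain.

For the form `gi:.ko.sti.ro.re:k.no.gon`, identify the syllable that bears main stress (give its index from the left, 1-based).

The final syllable (7, gon) is extrametrical; the stress domain is syllables 1–6.
Weights: 1 gi: H, 2 ko L, 3 sti L, 4 ro L, 5 re:k H, 6 no L.
Heavy syllables in the domain: 1, 5. The rightmost is syllable 5 (re:k).
Primary stress: syllable 5 → gi:.ko.sti.ro.ˈre:k.no.gon.

5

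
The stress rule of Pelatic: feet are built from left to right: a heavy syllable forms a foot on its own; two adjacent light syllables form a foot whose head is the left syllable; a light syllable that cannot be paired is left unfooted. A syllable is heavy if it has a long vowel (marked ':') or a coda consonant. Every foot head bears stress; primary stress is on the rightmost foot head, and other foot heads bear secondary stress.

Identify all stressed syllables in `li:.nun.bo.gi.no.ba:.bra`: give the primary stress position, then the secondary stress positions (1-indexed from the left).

Weights: 1 li: H, 2 nun H, 3 bo L, 4 gi L, 5 no L, 6 ba: H, 7 bra L.
Parse left to right (heavy = foot alone; LL = one foot; stranded L unfooted): (ˈli:) (ˈnun) (ˈbo.gi) no (ˈba:) bra.
Foot heads: 1, 2, 3, 6.
Primary stress on the rightmost head = syllable 6.
Secondary stress on 1, 2, 3: ˌli:.ˌnun.ˌbo.gi.no.ˈba:.bra.

primary 6, secondary 1, 2, 3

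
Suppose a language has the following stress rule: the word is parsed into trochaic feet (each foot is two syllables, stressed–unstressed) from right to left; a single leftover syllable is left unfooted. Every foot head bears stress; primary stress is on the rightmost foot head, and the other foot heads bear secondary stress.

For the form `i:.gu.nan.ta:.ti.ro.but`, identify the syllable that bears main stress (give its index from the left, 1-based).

6

Parse right to left into trochaic (ˈσσ) feet: i: (ˈgu.nan) (ˈta:.ti) (ˈro.but). Syllable 1 is left unfooted.
Foot heads (stressed positions): 2, 4, 6.
End Rule Rightmost: primary stress on the rightmost head = syllable 6.
Primary stress: syllable 6 → i:.gu.nan.ta:.ti.ˈro.but.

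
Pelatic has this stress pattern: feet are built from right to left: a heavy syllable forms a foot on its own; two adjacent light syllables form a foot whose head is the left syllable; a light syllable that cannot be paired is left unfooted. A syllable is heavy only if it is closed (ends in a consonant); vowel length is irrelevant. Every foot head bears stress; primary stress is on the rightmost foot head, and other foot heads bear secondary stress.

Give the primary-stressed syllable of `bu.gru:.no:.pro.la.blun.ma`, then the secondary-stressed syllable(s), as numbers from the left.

primary 6, secondary 2, 4

Weights: 1 bu L, 2 gru: L, 3 no: L, 4 pro L, 5 la L, 6 blun H, 7 ma L.
Parse right to left (heavy = foot alone; LL = one foot; stranded L unfooted): bu (ˈgru:.no:) (ˈpro.la) (ˈblun) ma.
Foot heads: 2, 4, 6.
Primary stress on the rightmost head = syllable 6.
Secondary stress on 2, 4: bu.ˌgru:.no:.ˌpro.la.ˈblun.ma.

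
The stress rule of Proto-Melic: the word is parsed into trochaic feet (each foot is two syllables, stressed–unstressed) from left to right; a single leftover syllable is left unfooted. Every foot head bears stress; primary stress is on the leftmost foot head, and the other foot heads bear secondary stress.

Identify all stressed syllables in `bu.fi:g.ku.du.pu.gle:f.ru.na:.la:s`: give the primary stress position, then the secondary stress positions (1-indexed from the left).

Parse left to right into trochaic (ˈσσ) feet: (ˈbu.fi:g) (ˈku.du) (ˈpu.gle:f) (ˈru.na:) la:s. Syllable 9 is left unfooted.
Foot heads (stressed positions): 1, 3, 5, 7.
End Rule Leftmost: primary stress on the leftmost head = syllable 1.
Secondary stress on 3, 5, 7: ˈbu.fi:g.ˌku.du.ˌpu.gle:f.ˌru.na:.la:s.

primary 1, secondary 3, 5, 7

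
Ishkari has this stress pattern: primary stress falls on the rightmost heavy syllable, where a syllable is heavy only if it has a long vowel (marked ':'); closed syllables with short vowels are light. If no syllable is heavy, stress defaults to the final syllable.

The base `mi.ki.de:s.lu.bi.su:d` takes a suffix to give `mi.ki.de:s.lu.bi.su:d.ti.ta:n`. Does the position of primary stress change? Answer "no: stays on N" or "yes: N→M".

yes: 6→8

Base `mi.ki.de:s.lu.bi.su:d` (6 syllables):
  Weights: 1 mi L, 2 ki L, 3 de:s H, 4 lu L, 5 bi L, 6 su:d H.
  Heavy syllables in the domain: 3, 6. The rightmost is syllable 6 (su:d).
  → primary stress on syllable 6.
Suffixed `mi.ki.de:s.lu.bi.su:d.ti.ta:n` (8 syllables):
  Weights: 1 mi L, 2 ki L, 3 de:s H, 4 lu L, 5 bi L, 6 su:d H, 7 ti L, 8 ta:n H.
  Heavy syllables in the domain: 3, 6, 8. The rightmost is syllable 8 (ta:n).
  → primary stress on syllable 8.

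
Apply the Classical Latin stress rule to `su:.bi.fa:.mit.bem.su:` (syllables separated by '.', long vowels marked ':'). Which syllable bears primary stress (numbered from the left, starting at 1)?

Classical Latin: stress the penult if heavy (long vowel or closed), else the antepenult.
Weights: 4 mit H, 5 bem H, 6 su: H.
The penult (syllable 5, bem) is heavy, so it takes stress.
Stress on syllable 5: su:.bi.fa:.mit.ˈbem.su:.

5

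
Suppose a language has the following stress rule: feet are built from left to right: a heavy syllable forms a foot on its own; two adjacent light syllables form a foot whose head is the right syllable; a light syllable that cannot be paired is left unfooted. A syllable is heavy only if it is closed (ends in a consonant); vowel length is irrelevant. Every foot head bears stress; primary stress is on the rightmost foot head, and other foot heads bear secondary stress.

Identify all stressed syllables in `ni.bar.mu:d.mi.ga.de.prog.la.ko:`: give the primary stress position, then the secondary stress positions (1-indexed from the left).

primary 9, secondary 2, 3, 5, 7

Weights: 1 ni L, 2 bar H, 3 mu:d H, 4 mi L, 5 ga L, 6 de L, 7 prog H, 8 la L, 9 ko: L.
Parse left to right (heavy = foot alone; LL = one foot; stranded L unfooted): ni (ˈbar) (ˈmu:d) (mi.ˈga) de (ˈprog) (la.ˈko:).
Foot heads: 2, 3, 5, 7, 9.
Primary stress on the rightmost head = syllable 9.
Secondary stress on 2, 3, 5, 7: ni.ˌbar.ˌmu:d.mi.ˌga.de.ˌprog.la.ˈko:.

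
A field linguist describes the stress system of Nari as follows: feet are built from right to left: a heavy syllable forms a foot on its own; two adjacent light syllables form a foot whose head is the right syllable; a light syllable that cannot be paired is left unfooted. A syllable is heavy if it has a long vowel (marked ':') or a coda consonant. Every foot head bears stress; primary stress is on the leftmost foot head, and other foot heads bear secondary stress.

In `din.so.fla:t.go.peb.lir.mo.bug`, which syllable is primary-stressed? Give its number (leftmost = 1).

Weights: 1 din H, 2 so L, 3 fla:t H, 4 go L, 5 peb H, 6 lir H, 7 mo L, 8 bug H.
Parse right to left (heavy = foot alone; LL = one foot; stranded L unfooted): (ˈdin) so (ˈfla:t) go (ˈpeb) (ˈlir) mo (ˈbug).
Foot heads: 1, 3, 5, 6, 8.
Primary stress on the leftmost head = syllable 1.
Primary stress: syllable 1 → ˈdin.so.fla:t.go.peb.lir.mo.bug.

1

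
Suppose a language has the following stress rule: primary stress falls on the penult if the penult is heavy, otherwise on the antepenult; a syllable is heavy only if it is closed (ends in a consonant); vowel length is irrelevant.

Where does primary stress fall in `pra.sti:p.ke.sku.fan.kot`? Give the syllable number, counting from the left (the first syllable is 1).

5

Weights: 4 sku L, 5 fan H, 6 kot H.
The penult (syllable 5, fan) is heavy, so it takes stress.
Primary stress: syllable 5 → pra.sti:p.ke.sku.ˈfan.kot.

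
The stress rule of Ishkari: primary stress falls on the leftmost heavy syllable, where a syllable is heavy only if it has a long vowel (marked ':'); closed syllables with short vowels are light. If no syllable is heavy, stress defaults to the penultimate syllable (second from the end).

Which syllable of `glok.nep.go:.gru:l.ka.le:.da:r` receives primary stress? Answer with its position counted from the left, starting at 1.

Weights: 1 glok L, 2 nep L, 3 go: H, 4 gru:l H, 5 ka L, 6 le: H, 7 da:r H.
Heavy syllables in the domain: 3, 4, 6, 7. The leftmost is syllable 3 (go:).
Primary stress: syllable 3 → glok.nep.ˈgo:.gru:l.ka.le:.da:r.

3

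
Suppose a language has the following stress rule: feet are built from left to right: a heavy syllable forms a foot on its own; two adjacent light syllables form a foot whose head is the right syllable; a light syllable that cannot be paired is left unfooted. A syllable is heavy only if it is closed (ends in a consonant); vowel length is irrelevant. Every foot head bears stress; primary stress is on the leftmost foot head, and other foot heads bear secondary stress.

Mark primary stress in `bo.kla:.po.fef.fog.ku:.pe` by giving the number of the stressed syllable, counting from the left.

2

Weights: 1 bo L, 2 kla: L, 3 po L, 4 fef H, 5 fog H, 6 ku: L, 7 pe L.
Parse left to right (heavy = foot alone; LL = one foot; stranded L unfooted): (bo.ˈkla:) po (ˈfef) (ˈfog) (ku:.ˈpe).
Foot heads: 2, 4, 5, 7.
Primary stress on the leftmost head = syllable 2.
Primary stress: syllable 2 → bo.ˈkla:.po.fef.fog.ku:.pe.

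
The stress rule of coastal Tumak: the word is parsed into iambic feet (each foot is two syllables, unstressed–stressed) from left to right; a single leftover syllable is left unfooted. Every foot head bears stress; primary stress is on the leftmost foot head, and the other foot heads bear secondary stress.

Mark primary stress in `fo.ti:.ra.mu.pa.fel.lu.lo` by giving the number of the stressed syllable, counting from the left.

2

Parse left to right into iambic (σˈσ) feet: (fo.ˈti:) (ra.ˈmu) (pa.ˈfel) (lu.ˈlo).
Foot heads (stressed positions): 2, 4, 6, 8.
End Rule Leftmost: primary stress on the leftmost head = syllable 2.
Primary stress: syllable 2 → fo.ˈti:.ra.mu.pa.fel.lu.lo.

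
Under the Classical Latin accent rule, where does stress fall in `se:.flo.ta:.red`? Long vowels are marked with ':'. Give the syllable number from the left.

Classical Latin: stress the penult if heavy (long vowel or closed), else the antepenult.
Weights: 2 flo L, 3 ta: H, 4 red H.
The penult (syllable 3, ta:) is heavy, so it takes stress.
Stress on syllable 3: se:.flo.ˈta:.red.

3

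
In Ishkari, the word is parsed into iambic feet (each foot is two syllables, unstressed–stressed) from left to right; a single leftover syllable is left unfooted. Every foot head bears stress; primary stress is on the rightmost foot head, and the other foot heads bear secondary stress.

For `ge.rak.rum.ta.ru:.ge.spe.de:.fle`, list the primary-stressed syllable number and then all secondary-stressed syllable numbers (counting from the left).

primary 8, secondary 2, 4, 6

Parse left to right into iambic (σˈσ) feet: (ge.ˈrak) (rum.ˈta) (ru:.ˈge) (spe.ˈde:) fle. Syllable 9 is left unfooted.
Foot heads (stressed positions): 2, 4, 6, 8.
End Rule Rightmost: primary stress on the rightmost head = syllable 8.
Secondary stress on 2, 4, 6: ge.ˌrak.rum.ˌta.ru:.ˌge.spe.ˈde:.fle.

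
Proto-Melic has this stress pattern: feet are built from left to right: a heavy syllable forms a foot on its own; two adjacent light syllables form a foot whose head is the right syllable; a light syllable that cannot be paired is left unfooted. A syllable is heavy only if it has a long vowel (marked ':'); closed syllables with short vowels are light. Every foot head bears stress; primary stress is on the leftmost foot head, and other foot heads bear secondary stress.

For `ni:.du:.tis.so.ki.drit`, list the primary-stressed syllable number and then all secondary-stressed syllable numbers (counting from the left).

Weights: 1 ni: H, 2 du: H, 3 tis L, 4 so L, 5 ki L, 6 drit L.
Parse left to right (heavy = foot alone; LL = one foot; stranded L unfooted): (ˈni:) (ˈdu:) (tis.ˈso) (ki.ˈdrit).
Foot heads: 1, 2, 4, 6.
Primary stress on the leftmost head = syllable 1.
Secondary stress on 2, 4, 6: ˈni:.ˌdu:.tis.ˌso.ki.ˌdrit.

primary 1, secondary 2, 4, 6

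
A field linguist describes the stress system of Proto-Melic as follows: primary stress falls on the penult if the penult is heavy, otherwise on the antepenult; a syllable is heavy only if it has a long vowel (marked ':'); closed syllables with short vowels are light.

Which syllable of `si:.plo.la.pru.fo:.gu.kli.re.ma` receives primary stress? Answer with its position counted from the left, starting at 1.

7

Weights: 7 kli L, 8 re L, 9 ma L.
The penult (syllable 8, re) is light, so stress falls on the antepenult (syllable 7, kli).
Primary stress: syllable 7 → si:.plo.la.pru.fo:.gu.ˈkli.re.ma.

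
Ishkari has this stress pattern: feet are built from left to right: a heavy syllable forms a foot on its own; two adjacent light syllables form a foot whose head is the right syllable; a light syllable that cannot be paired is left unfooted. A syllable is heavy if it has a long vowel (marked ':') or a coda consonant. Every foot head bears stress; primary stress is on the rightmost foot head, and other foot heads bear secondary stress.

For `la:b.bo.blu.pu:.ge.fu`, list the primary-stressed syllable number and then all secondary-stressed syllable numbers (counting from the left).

primary 6, secondary 1, 3, 4

Weights: 1 la:b H, 2 bo L, 3 blu L, 4 pu: H, 5 ge L, 6 fu L.
Parse left to right (heavy = foot alone; LL = one foot; stranded L unfooted): (ˈla:b) (bo.ˈblu) (ˈpu:) (ge.ˈfu).
Foot heads: 1, 3, 4, 6.
Primary stress on the rightmost head = syllable 6.
Secondary stress on 1, 3, 4: ˌla:b.bo.ˌblu.ˌpu:.ge.ˈfu.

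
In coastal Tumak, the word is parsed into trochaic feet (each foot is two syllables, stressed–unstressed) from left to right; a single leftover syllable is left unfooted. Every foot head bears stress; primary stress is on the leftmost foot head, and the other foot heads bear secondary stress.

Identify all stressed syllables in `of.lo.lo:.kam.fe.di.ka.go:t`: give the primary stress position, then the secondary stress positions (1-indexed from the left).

primary 1, secondary 3, 5, 7

Parse left to right into trochaic (ˈσσ) feet: (ˈof.lo) (ˈlo:.kam) (ˈfe.di) (ˈka.go:t).
Foot heads (stressed positions): 1, 3, 5, 7.
End Rule Leftmost: primary stress on the leftmost head = syllable 1.
Secondary stress on 3, 5, 7: ˈof.lo.ˌlo:.kam.ˌfe.di.ˌka.go:t.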